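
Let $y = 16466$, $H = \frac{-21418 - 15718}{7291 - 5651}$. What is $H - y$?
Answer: $- \frac{3380172}{205} \approx -16489.0$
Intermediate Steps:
$H = - \frac{4642}{205}$ ($H = - \frac{37136}{1640} = \left(-37136\right) \frac{1}{1640} = - \frac{4642}{205} \approx -22.644$)
$H - y = - \frac{4642}{205} - 16466 = - \frac{3380172}{205}$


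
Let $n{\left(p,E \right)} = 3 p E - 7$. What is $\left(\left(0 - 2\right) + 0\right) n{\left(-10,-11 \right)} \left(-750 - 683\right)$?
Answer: $925718$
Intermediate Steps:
$n{\left(p,E \right)} = -7 + 3 E p$ ($n{\left(p,E \right)} = 3 E p - 7 = -7 + 3 E p$)
$\left(\left(0 - 2\right) + 0\right) n{\left(-10,-11 \right)} \left(-750 - 683\right) = \left(\left(0 - 2\right) + 0\right) \left(-7 + 3 \left(-11\right) \left(-10\right)\right) \left(-750 - 683\right) = \left(-2 + 0\right) \left(-7 + 330\right) \left(-1433\right) = \left(-2\right) 323 \left(-1433\right) = \left(-646\right) \left(-1433\right) = 925718$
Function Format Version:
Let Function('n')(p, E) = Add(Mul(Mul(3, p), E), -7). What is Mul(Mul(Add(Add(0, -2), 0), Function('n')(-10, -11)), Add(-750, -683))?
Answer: 925718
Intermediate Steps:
Function('n')(p, E) = Add(-7, Mul(3, E, p)) (Function('n')(p, E) = Add(Mul(3, E, p), -7) = Add(-7, Mul(3, E, p)))
Mul(Mul(Add(Add(0, -2), 0), Function('n')(-10, -11)), Add(-750, -683)) = Mul(Mul(Add(Add(0, -2), 0), Add(-7, Mul(3, -11, -10))), Add(-750, -683)) = Mul(Mul(Add(-2, 0), Add(-7, 330)), -1433) = Mul(Mul(-2, 323), -1433) = Mul(-646, -1433) = 925718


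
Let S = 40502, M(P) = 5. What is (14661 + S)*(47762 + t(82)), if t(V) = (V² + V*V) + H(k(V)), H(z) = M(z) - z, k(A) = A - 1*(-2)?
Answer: 3372169353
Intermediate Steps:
k(A) = 2 + A (k(A) = A + 2 = 2 + A)
H(z) = 5 - z
t(V) = 3 - V + 2*V² (t(V) = (V² + V*V) + (5 - (2 + V)) = (V² + V²) + (5 + (-2 - V)) = 2*V² + (3 - V) = 3 - V + 2*V²)
(14661 + S)*(47762 + t(82)) = (14661 + 40502)*(47762 + (3 - 1*82 + 2*82²)) = 55163*(47762 + (3 - 82 + 2*6724)) = 55163*(47762 + (3 - 82 + 13448)) = 55163*(47762 + 13369) = 55163*61131 = 3372169353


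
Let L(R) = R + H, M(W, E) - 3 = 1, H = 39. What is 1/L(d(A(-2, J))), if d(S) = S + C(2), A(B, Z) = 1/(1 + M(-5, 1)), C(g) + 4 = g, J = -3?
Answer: 5/186 ≈ 0.026882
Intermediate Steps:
M(W, E) = 4 (M(W, E) = 3 + 1 = 4)
C(g) = -4 + g
A(B, Z) = ⅕ (A(B, Z) = 1/(1 + 4) = 1/5 = ⅕)
d(S) = -2 + S (d(S) = S + (-4 + 2) = S - 2 = -2 + S)
L(R) = 39 + R (L(R) = R + 39 = 39 + R)
1/L(d(A(-2, J))) = 1/(39 + (-2 + ⅕)) = 1/(39 - 9/5) = 1/(186/5) = 5/186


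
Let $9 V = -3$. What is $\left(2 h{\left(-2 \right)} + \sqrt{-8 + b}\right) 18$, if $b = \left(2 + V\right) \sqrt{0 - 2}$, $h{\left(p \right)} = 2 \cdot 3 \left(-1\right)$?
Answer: $-216 + 6 \sqrt{-72 + 15 i \sqrt{2}} \approx -208.58 + 51.45 i$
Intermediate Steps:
$h{\left(p \right)} = -6$ ($h{\left(p \right)} = 6 \left(-1\right) = -6$)
$V = - \frac{1}{3}$ ($V = \frac{1}{9} \left(-3\right) = - \frac{1}{3} \approx -0.33333$)
$b = \frac{5 i \sqrt{2}}{3}$ ($b = \left(2 - \frac{1}{3}\right) \sqrt{0 - 2} = \frac{5 \sqrt{-2}}{3} = \frac{5 i \sqrt{2}}{3} \approx 2.357 i$)
$\left(2 h{\left(-2 \right)} + \sqrt{-8 + b}\right) 18 = \left(2 \left(-6\right) + \sqrt{-8 + \frac{5 i \sqrt{2}}{3}}\right) 18 = \left(-12 + \sqrt{-8 + \frac{5 i \sqrt{2}}{3}}\right) 18 = -216 + 18 \sqrt{-8 + \frac{5 i \sqrt{2}}{3}}$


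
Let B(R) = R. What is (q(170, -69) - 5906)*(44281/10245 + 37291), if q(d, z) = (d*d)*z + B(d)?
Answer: -254706163048512/3415 ≈ -7.4585e+10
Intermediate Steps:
q(d, z) = d + z*d**2 (q(d, z) = (d*d)*z + d = d**2*z + d = z*d**2 + d = d + z*d**2)
(q(170, -69) - 5906)*(44281/10245 + 37291) = (170*(1 + 170*(-69)) - 5906)*(44281/10245 + 37291) = (170*(1 - 11730) - 5906)*(44281*(1/10245) + 37291) = (170*(-11729) - 5906)*(44281/10245 + 37291) = (-1993930 - 5906)*(382090576/10245) = -1999836*382090576/10245 = -254706163048512/3415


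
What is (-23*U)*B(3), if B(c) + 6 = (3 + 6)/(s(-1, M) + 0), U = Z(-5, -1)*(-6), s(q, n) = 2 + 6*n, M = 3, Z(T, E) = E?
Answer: 7659/10 ≈ 765.90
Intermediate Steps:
U = 6 (U = -1*(-6) = 6)
B(c) = -111/20 (B(c) = -6 + (3 + 6)/((2 + 6*3) + 0) = -6 + 9/((2 + 18) + 0) = -6 + 9/(20 + 0) = -6 + 9/20 = -111/20)
(-23*U)*B(3) = -23*6*(-111/20) = -138*(-111/20) = 7659/10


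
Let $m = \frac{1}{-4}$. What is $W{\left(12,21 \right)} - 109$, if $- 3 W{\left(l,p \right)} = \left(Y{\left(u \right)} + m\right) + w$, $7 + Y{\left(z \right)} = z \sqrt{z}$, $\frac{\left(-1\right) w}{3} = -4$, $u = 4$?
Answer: $- \frac{453}{4} \approx -113.25$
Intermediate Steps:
$w = 12$ ($w = \left(-3\right) \left(-4\right) = 12$)
$Y{\left(z \right)} = -7 + z^{\frac{3}{2}}$ ($Y{\left(z \right)} = -7 + z \sqrt{z} = -7 + z^{\frac{3}{2}}$)
$m = - \frac{1}{4} \approx -0.25$
$W{\left(l,p \right)} = - \frac{17}{4}$ ($W{\left(l,p \right)} = - \frac{\left(\left(-7 + 4^{\frac{3}{2}}\right) - \frac{1}{4}\right) + 12}{3} = - \frac{\left(\left(-7 + 8\right) - \frac{1}{4}\right) + 12}{3} = - \frac{\left(1 - \frac{1}{4}\right) + 12}{3} = - \frac{\frac{3}{4} + 12}{3} = \left(- \frac{1}{3}\right) \frac{51}{4} = - \frac{17}{4}$)
$W{\left(12,21 \right)} - 109 = - \frac{17}{4} - 109 = - \frac{453}{4}$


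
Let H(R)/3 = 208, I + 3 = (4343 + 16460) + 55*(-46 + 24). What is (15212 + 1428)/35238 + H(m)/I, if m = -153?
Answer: 28997176/57526035 ≈ 0.50407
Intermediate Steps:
I = 19590 (I = -3 + ((4343 + 16460) + 55*(-46 + 24)) = -3 + (20803 + 55*(-22)) = -3 + (20803 - 1210) = -3 + 19593 = 19590)
H(R) = 624 (H(R) = 3*208 = 624)
(15212 + 1428)/35238 + H(m)/I = (15212 + 1428)/35238 + 624/19590 = 16640*(1/35238) + 624*(1/19590) = 8320/17619 + 104/3265 = 28997176/57526035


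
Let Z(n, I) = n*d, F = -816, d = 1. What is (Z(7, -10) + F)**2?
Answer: 654481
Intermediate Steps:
Z(n, I) = n (Z(n, I) = n*1 = n)
(Z(7, -10) + F)**2 = (7 - 816)**2 = (-809)**2 = 654481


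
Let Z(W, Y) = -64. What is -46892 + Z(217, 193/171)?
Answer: -46956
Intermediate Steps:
-46892 + Z(217, 193/171) = -46892 - 64 = -46956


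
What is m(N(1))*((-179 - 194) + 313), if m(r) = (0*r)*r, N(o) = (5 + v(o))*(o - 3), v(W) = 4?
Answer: 0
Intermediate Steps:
N(o) = -27 + 9*o (N(o) = (5 + 4)*(o - 3) = 9*(-3 + o) = -27 + 9*o)
m(r) = 0 (m(r) = 0*r = 0)
m(N(1))*((-179 - 194) + 313) = 0*((-179 - 194) + 313) = 0*(-373 + 313) = 0*(-60) = 0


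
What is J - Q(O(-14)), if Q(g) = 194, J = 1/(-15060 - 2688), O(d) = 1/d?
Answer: -3443113/17748 ≈ -194.00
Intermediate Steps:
J = -1/17748 (J = 1/(-17748) = -1/17748 ≈ -5.6344e-5)
J - Q(O(-14)) = -1/17748 - 1*194 = -1/17748 - 194 = -3443113/17748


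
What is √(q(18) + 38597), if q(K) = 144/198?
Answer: 15*√20757/11 ≈ 196.46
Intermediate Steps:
q(K) = 8/11 (q(K) = 144*(1/198) = 8/11)
√(q(18) + 38597) = √(8/11 + 38597) = √(424575/11) = 15*√20757/11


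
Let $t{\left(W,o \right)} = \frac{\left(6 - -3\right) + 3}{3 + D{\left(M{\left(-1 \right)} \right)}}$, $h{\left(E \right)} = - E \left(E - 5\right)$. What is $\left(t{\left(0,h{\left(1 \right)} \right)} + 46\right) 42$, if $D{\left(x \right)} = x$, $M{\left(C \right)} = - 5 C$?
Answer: $1995$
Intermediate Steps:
$h{\left(E \right)} = - E \left(-5 + E\right)$
$t{\left(W,o \right)} = \frac{3}{2}$ ($t{\left(W,o \right)} = \frac{\left(6 - -3\right) + 3}{3 - -5} = \frac{\left(6 + 3\right) + 3}{3 + 5} = \frac{9 + 3}{8} = 12 \cdot \frac{1}{8} = \frac{3}{2}$)
$\left(t{\left(0,h{\left(1 \right)} \right)} + 46\right) 42 = \left(\frac{3}{2} + 46\right) 42 = \frac{95}{2} \cdot 42 = 1995$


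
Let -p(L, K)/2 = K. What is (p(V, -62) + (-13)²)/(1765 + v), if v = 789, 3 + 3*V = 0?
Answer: 293/2554 ≈ 0.11472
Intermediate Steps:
V = -1 (V = -1 + (⅓)*0 = -1 + 0 = -1)
p(L, K) = -2*K
(p(V, -62) + (-13)²)/(1765 + v) = (-2*(-62) + (-13)²)/(1765 + 789) = (124 + 169)/2554 = 293*(1/2554) = 293/2554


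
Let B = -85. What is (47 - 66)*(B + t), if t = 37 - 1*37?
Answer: 1615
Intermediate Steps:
t = 0 (t = 37 - 37 = 0)
(47 - 66)*(B + t) = (47 - 66)*(-85 + 0) = -19*(-85) = 1615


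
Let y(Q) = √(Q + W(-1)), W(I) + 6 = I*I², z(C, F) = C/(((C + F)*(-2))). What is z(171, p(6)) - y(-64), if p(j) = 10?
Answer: -171/362 - I*√71 ≈ -0.47238 - 8.4261*I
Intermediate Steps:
z(C, F) = C/(-2*C - 2*F)
W(I) = -6 + I³ (W(I) = -6 + I*I² = -6 + I³)
y(Q) = √(-7 + Q) (y(Q) = √(Q + (-6 + (-1)³)) = √(Q + (-6 - 1)) = √(Q - 7) = √(-7 + Q))
z(171, p(6)) - y(-64) = -1*171/(2*171 + 2*10) - √(-7 - 64) = -1*171/(342 + 20) - √(-71) = -1*171/362 - I*√71 = -1*171*1/362 - I*√71 = -171/362 - I*√71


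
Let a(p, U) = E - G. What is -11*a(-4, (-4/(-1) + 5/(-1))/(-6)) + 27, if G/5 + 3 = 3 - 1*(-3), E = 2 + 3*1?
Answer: 137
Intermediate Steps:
E = 5 (E = 2 + 3 = 5)
G = 15 (G = -15 + 5*(3 - 1*(-3)) = -15 + 5*(3 + 3) = -15 + 5*6 = -15 + 30 = 15)
a(p, U) = -10 (a(p, U) = 5 - 1*15 = 5 - 15 = -10)
-11*a(-4, (-4/(-1) + 5/(-1))/(-6)) + 27 = -11*(-10) + 27 = 110 + 27 = 137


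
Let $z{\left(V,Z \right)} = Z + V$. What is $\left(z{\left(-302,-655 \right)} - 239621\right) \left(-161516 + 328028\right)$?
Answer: $-40059123936$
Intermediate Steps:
$z{\left(V,Z \right)} = V + Z$
$\left(z{\left(-302,-655 \right)} - 239621\right) \left(-161516 + 328028\right) = \left(\left(-302 - 655\right) - 239621\right) \left(-161516 + 328028\right) = \left(-957 - 239621\right) 166512 = \left(-240578\right) 166512 = -40059123936$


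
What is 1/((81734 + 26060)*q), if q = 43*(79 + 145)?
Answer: 1/1038271808 ≈ 9.6314e-10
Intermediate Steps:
q = 9632 (q = 43*224 = 9632)
1/((81734 + 26060)*q) = 1/((81734 + 26060)*9632) = (1/9632)/107794 = (1/107794)*(1/9632) = 1/1038271808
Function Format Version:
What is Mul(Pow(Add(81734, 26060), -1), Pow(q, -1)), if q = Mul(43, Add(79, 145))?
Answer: Rational(1, 1038271808) ≈ 9.6314e-10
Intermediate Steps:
q = 9632 (q = Mul(43, 224) = 9632)
Mul(Pow(Add(81734, 26060), -1), Pow(q, -1)) = Mul(Pow(Add(81734, 26060), -1), Pow(9632, -1)) = Mul(Pow(107794, -1), Rational(1, 9632)) = Mul(Rational(1, 107794), Rational(1, 9632)) = Rational(1, 1038271808)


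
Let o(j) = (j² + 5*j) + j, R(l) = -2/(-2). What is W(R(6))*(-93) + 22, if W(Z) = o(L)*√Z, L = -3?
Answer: 859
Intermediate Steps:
R(l) = 1 (R(l) = -2*(-½) = 1)
o(j) = j² + 6*j
W(Z) = -9*√Z (W(Z) = (-3*(6 - 3))*√Z = (-3*3)*√Z = -9*√Z)
W(R(6))*(-93) + 22 = -9*√1*(-93) + 22 = -9*1*(-93) + 22 = -9*(-93) + 22 = 837 + 22 = 859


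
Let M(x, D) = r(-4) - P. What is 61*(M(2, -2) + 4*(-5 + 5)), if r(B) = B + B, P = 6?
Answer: -854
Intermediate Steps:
r(B) = 2*B
M(x, D) = -14 (M(x, D) = 2*(-4) - 1*6 = -8 - 6 = -14)
61*(M(2, -2) + 4*(-5 + 5)) = 61*(-14 + 4*(-5 + 5)) = 61*(-14 + 4*0) = 61*(-14 + 0) = 61*(-14) = -854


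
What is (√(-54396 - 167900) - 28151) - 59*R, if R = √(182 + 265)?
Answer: -28151 - 59*√447 + 2*I*√55574 ≈ -29398.0 + 471.48*I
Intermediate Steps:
R = √447 ≈ 21.142
(√(-54396 - 167900) - 28151) - 59*R = (√(-54396 - 167900) - 28151) - 59*√447 = (√(-222296) - 28151) - 59*√447 = (2*I*√55574 - 28151) - 59*√447 = (-28151 + 2*I*√55574) - 59*√447 = -28151 - 59*√447 + 2*I*√55574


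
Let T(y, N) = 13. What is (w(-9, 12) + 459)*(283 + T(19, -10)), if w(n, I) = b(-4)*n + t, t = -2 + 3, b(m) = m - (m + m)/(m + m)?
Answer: 149480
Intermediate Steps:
b(m) = -1 + m (b(m) = m - 2*m/(2*m) = m - 2*m*1/(2*m) = m - 1*1 = m - 1 = -1 + m)
t = 1
w(n, I) = 1 - 5*n (w(n, I) = (-1 - 4)*n + 1 = -5*n + 1 = 1 - 5*n)
(w(-9, 12) + 459)*(283 + T(19, -10)) = ((1 - 5*(-9)) + 459)*(283 + 13) = ((1 + 45) + 459)*296 = (46 + 459)*296 = 505*296 = 149480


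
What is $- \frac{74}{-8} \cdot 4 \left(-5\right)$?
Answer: $-185$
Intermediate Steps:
$- \frac{74}{-8} \cdot 4 \left(-5\right) = \left(-74\right) \left(- \frac{1}{8}\right) \left(-20\right) = \frac{37}{4} \left(-20\right) = -185$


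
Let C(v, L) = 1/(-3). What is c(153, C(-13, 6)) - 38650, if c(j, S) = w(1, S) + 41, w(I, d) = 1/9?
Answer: -347480/9 ≈ -38609.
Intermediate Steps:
w(I, d) = 1/9
C(v, L) = -1/3
c(j, S) = 370/9 (c(j, S) = 1/9 + 41 = 370/9)
c(153, C(-13, 6)) - 38650 = 370/9 - 38650 = -347480/9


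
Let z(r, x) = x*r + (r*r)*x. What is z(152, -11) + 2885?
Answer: -252931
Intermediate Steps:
z(r, x) = r*x + x*r² (z(r, x) = r*x + r²*x = r*x + x*r²)
z(152, -11) + 2885 = 152*(-11)*(1 + 152) + 2885 = 152*(-11)*153 + 2885 = -255816 + 2885 = -252931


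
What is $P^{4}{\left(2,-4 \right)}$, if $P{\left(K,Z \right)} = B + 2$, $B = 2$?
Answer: $256$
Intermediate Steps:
$P{\left(K,Z \right)} = 4$ ($P{\left(K,Z \right)} = 2 + 2 = 4$)
$P^{4}{\left(2,-4 \right)} = 4^{4} = 256$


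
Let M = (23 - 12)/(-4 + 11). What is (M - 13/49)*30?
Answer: 1920/49 ≈ 39.184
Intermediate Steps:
M = 11/7 ≈ 1.5714
(M - 13/49)*30 = (11/7 - 13/49)*30 = (64/49)*30 = 1920/49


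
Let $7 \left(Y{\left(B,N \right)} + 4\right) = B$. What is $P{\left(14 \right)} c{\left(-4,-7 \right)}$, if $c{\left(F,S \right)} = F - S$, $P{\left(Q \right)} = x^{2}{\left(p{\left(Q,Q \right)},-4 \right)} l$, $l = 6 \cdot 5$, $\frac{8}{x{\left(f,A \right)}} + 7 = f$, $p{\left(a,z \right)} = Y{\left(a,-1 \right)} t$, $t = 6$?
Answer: $\frac{5760}{361} \approx 15.956$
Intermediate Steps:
$Y{\left(B,N \right)} = -4 + \frac{B}{7}$
$p{\left(a,z \right)} = -24 + \frac{6 a}{7}$ ($p{\left(a,z \right)} = \left(-4 + \frac{a}{7}\right) 6 = -24 + \frac{6 a}{7}$)
$x{\left(f,A \right)} = \frac{8}{-7 + f}$
$l = 30$
$P{\left(Q \right)} = \frac{1920}{\left(-31 + \frac{6 Q}{7}\right)^{2}}$ ($P{\left(Q \right)} = \left(\frac{8}{-7 + \left(-24 + \frac{6 Q}{7}\right)}\right)^{2} \cdot 30 = \left(\frac{8}{-31 + \frac{6 Q}{7}}\right)^{2} \cdot 30 = \frac{64}{\left(-31 + \frac{6 Q}{7}\right)^{2}} \cdot 30 = \frac{1920}{\left(-31 + \frac{6 Q}{7}\right)^{2}}$)
$P{\left(14 \right)} c{\left(-4,-7 \right)} = \frac{94080}{\left(-217 + 6 \cdot 14\right)^{2}} \left(-4 - -7\right) = \frac{94080}{\left(-217 + 84\right)^{2}} \left(-4 + 7\right) = \frac{94080}{17689} \cdot 3 = 94080 \cdot \frac{1}{17689} \cdot 3 = \frac{1920}{361} \cdot 3 = \frac{5760}{361}$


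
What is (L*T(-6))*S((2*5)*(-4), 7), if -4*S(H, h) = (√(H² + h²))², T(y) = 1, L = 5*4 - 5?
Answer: -24735/4 ≈ -6183.8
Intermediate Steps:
L = 15 (L = 20 - 5 = 15)
S(H, h) = -H²/4 - h²/4 (S(H, h) = -(H²/4 + h²/4) = -(H² + h²)/4 = -H²/4 - h²/4)
(L*T(-6))*S((2*5)*(-4), 7) = (15*1)*(-((2*5)*(-4))²/4 - ¼*7²) = 15*(-(10*(-4))²/4 - ¼*49) = 15*(-¼*(-40)² - 49/4) = 15*(-¼*1600 - 49/4) = 15*(-400 - 49/4) = 15*(-1649/4) = -24735/4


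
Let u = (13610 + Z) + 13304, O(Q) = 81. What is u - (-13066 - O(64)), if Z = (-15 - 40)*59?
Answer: 36816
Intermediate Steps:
Z = -3245 (Z = -55*59 = -3245)
u = 23669 (u = (13610 - 3245) + 13304 = 10365 + 13304 = 23669)
u - (-13066 - O(64)) = 23669 - (-13066 - 1*81) = 23669 - (-13066 - 81) = 23669 - 1*(-13147) = 23669 + 13147 = 36816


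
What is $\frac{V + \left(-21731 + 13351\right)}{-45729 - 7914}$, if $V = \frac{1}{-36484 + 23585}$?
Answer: $\frac{36031207}{230647019} \approx 0.15622$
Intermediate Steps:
$V = - \frac{1}{12899}$ ($V = \frac{1}{-12899} = - \frac{1}{12899} \approx -7.7525 \cdot 10^{-5}$)
$\frac{V + \left(-21731 + 13351\right)}{-45729 - 7914} = \frac{- \frac{1}{12899} + \left(-21731 + 13351\right)}{-45729 - 7914} = \frac{- \frac{1}{12899} - 8380}{-53643} = \left(- \frac{108093621}{12899}\right) \left(- \frac{1}{53643}\right) = \frac{36031207}{230647019}$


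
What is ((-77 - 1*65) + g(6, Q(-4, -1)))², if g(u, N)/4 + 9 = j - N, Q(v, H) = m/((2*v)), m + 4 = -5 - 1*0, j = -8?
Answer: 184041/4 ≈ 46010.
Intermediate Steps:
m = -9 (m = -4 + (-5 - 1*0) = -4 + (-5 + 0) = -4 - 5 = -9)
Q(v, H) = -9/(2*v) (Q(v, H) = -9*1/(2*v) = -9/(2*v))
g(u, N) = -68 - 4*N (g(u, N) = -36 + 4*(-8 - N) = -36 + (-32 - 4*N) = -68 - 4*N)
((-77 - 1*65) + g(6, Q(-4, -1)))² = ((-77 - 1*65) + (-68 - (-18)/(-4)))² = ((-77 - 65) + (-68 - (-18)*(-1)/4))² = (-142 + (-68 - 4*9/8))² = (-142 + (-68 - 9/2))² = (-142 - 145/2)² = (-429/2)² = 184041/4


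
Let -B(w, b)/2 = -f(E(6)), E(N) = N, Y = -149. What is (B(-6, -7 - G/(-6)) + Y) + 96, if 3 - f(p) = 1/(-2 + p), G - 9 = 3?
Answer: -95/2 ≈ -47.500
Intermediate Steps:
G = 12 (G = 9 + 3 = 12)
f(p) = 3 - 1/(-2 + p)
B(w, b) = 11/2 (B(w, b) = -(-2)*(-7 + 3*6)/(-2 + 6) = -(-2)*(-7 + 18)/4 = -(-2)*(1/4)*11 = -(-2)*11/4 = -2*(-11/4) = 11/2)
(B(-6, -7 - G/(-6)) + Y) + 96 = (11/2 - 149) + 96 = -287/2 + 96 = -95/2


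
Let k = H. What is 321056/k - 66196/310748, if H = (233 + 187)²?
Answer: 1376414617/856499175 ≈ 1.6070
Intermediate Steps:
H = 176400 (H = 420² = 176400)
k = 176400
321056/k - 66196/310748 = 321056/176400 - 66196/310748 = 321056*(1/176400) - 66196*1/310748 = 20066/11025 - 16549/77687 = 1376414617/856499175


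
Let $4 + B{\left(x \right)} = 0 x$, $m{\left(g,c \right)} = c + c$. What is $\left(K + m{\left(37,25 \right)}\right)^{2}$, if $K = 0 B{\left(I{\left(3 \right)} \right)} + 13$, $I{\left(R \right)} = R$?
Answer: $3969$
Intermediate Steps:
$m{\left(g,c \right)} = 2 c$
$B{\left(x \right)} = -4$ ($B{\left(x \right)} = -4 + 0 x = -4 + 0 = -4$)
$K = 13$ ($K = 0 \left(-4\right) + 13 = 0 + 13 = 13$)
$\left(K + m{\left(37,25 \right)}\right)^{2} = \left(13 + 2 \cdot 25\right)^{2} = \left(13 + 50\right)^{2} = 63^{2} = 3969$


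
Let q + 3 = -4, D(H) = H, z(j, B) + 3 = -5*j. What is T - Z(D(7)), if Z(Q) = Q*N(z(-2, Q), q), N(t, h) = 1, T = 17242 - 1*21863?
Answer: -4628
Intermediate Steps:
z(j, B) = -3 - 5*j
T = -4621 (T = 17242 - 21863 = -4621)
q = -7 (q = -3 - 4 = -7)
Z(Q) = Q (Z(Q) = Q*1 = Q)
T - Z(D(7)) = -4621 - 1*7 = -4621 - 7 = -4628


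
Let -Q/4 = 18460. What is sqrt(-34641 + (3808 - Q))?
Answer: sqrt(43007) ≈ 207.38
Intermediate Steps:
Q = -73840 (Q = -4*18460 = -73840)
sqrt(-34641 + (3808 - Q)) = sqrt(-34641 + (3808 - 1*(-73840))) = sqrt(-34641 + (3808 + 73840)) = sqrt(-34641 + 77648) = sqrt(43007)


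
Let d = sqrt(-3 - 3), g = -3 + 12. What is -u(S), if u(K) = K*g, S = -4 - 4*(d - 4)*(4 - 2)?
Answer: -252 + 72*I*sqrt(6) ≈ -252.0 + 176.36*I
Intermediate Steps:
g = 9
d = I*sqrt(6) (d = sqrt(-6) = I*sqrt(6) ≈ 2.4495*I)
S = 28 - 8*I*sqrt(6) (S = -4 - 4*(I*sqrt(6) - 4)*(4 - 2) = -4 - 4*(-4 + I*sqrt(6))*2 = -4 - 4*(-8 + 2*I*sqrt(6)) = -4 + (32 - 8*I*sqrt(6)) = 28 - 8*I*sqrt(6) ≈ 28.0 - 19.596*I)
u(K) = 9*K (u(K) = K*9 = 9*K)
-u(S) = -9*(28 - 8*I*sqrt(6)) = -(252 - 72*I*sqrt(6)) = -252 + 72*I*sqrt(6)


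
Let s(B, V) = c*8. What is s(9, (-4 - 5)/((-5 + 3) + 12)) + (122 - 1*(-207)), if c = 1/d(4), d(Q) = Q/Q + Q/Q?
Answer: 333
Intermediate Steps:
d(Q) = 2 (d(Q) = 1 + 1 = 2)
c = ½ (c = 1/2 = ½ ≈ 0.50000)
s(B, V) = 4 (s(B, V) = (½)*8 = 4)
s(9, (-4 - 5)/((-5 + 3) + 12)) + (122 - 1*(-207)) = 4 + (122 - 1*(-207)) = 4 + (122 + 207) = 4 + 329 = 333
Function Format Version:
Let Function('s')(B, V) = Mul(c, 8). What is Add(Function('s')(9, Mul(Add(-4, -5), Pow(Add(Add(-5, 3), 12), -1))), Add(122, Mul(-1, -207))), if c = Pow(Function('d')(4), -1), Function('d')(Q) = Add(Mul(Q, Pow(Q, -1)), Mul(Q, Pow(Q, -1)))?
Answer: 333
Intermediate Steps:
Function('d')(Q) = 2 (Function('d')(Q) = Add(1, 1) = 2)
c = Rational(1, 2) (c = Pow(2, -1) = Rational(1, 2) ≈ 0.50000)
Function('s')(B, V) = 4 (Function('s')(B, V) = Mul(Rational(1, 2), 8) = 4)
Add(Function('s')(9, Mul(Add(-4, -5), Pow(Add(Add(-5, 3), 12), -1))), Add(122, Mul(-1, -207))) = Add(4, Add(122, Mul(-1, -207))) = Add(4, Add(122, 207)) = Add(4, 329) = 333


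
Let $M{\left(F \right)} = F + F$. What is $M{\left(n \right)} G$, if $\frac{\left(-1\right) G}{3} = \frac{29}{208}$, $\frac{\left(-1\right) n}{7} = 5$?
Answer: $\frac{3045}{104} \approx 29.279$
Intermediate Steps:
$n = -35$ ($n = \left(-7\right) 5 = -35$)
$G = - \frac{87}{208}$ ($G = - 3 \cdot \frac{29}{208} = - 3 \cdot 29 \cdot \frac{1}{208} = \left(-3\right) \frac{29}{208} = - \frac{87}{208} \approx -0.41827$)
$M{\left(F \right)} = 2 F$
$M{\left(n \right)} G = 2 \left(-35\right) \left(- \frac{87}{208}\right) = \left(-70\right) \left(- \frac{87}{208}\right) = \frac{3045}{104}$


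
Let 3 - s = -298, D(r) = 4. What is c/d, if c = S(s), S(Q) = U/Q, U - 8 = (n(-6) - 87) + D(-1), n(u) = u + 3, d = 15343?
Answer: -78/4618243 ≈ -1.6890e-5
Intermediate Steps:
s = 301 (s = 3 - 1*(-298) = 3 + 298 = 301)
n(u) = 3 + u
U = -78 (U = 8 + (((3 - 6) - 87) + 4) = 8 + ((-3 - 87) + 4) = 8 + (-90 + 4) = 8 - 86 = -78)
S(Q) = -78/Q
c = -78/301 ≈ -0.25914
c/d = -78/301/15343 = -78/301*1/15343 = -78/4618243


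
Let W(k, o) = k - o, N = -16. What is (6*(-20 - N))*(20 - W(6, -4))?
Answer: -240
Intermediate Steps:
(6*(-20 - N))*(20 - W(6, -4)) = (6*(-20 - 1*(-16)))*(20 - (6 - 1*(-4))) = (6*(-20 + 16))*(20 - (6 + 4)) = (6*(-4))*(20 - 1*10) = -24*(20 - 10) = -24*10 = -240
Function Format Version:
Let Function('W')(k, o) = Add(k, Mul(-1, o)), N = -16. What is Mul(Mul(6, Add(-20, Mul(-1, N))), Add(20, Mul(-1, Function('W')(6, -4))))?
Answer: -240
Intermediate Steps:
Mul(Mul(6, Add(-20, Mul(-1, N))), Add(20, Mul(-1, Function('W')(6, -4)))) = Mul(Mul(6, Add(-20, Mul(-1, -16))), Add(20, Mul(-1, Add(6, Mul(-1, -4))))) = Mul(Mul(6, Add(-20, 16)), Add(20, Mul(-1, Add(6, 4)))) = Mul(Mul(6, -4), Add(20, Mul(-1, 10))) = Mul(-24, Add(20, -10)) = Mul(-24, 10) = -240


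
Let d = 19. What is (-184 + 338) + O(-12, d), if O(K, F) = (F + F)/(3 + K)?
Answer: 1348/9 ≈ 149.78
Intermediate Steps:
O(K, F) = 2*F/(3 + K) (O(K, F) = (2*F)/(3 + K) = 2*F/(3 + K))
(-184 + 338) + O(-12, d) = (-184 + 338) + 2*19/(3 - 12) = 154 + 2*19/(-9) = 154 + 2*19*(-⅑) = 154 - 38/9 = 1348/9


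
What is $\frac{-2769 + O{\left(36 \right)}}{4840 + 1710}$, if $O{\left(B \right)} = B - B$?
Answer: $- \frac{2769}{6550} \approx -0.42275$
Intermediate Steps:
$O{\left(B \right)} = 0$
$\frac{-2769 + O{\left(36 \right)}}{4840 + 1710} = \frac{-2769 + 0}{4840 + 1710} = - \frac{2769}{6550}$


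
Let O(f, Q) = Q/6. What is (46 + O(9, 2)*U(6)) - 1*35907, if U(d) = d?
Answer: -35859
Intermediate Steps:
O(f, Q) = Q/6 (O(f, Q) = Q*(⅙) = Q/6)
(46 + O(9, 2)*U(6)) - 1*35907 = (46 + ((⅙)*2)*6) - 1*35907 = (46 + (⅓)*6) - 35907 = (46 + 2) - 35907 = 48 - 35907 = -35859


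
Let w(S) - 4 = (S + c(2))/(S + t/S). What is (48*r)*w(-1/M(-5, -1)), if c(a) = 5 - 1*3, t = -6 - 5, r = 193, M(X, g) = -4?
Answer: 6401424/175 ≈ 36580.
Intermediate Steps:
t = -11
c(a) = 2 (c(a) = 5 - 3 = 2)
w(S) = 4 + (2 + S)/(S - 11/S) (w(S) = 4 + (S + 2)/(S - 11/S) = 4 + (2 + S)/(S - 11/S))
(48*r)*w(-1/M(-5, -1)) = (48*193)*((-44 + 2*(-1/(-4)) + 5*(-1/(-4))²)/(-11 + (-1/(-4))²)) = 9264*((-44 + 2*(-1*(-¼)) + 5*(-1*(-¼))²)/(-11 + (-1*(-¼))²)) = 9264*((-44 + 2*(¼) + 5*(¼)²)/(-11 + (¼)²)) = 9264*((-44 + ½ + 5*(1/16))/(-11 + 1/16)) = 9264*((-44 + ½ + 5/16)/(-175/16)) = 9264*(-16/175*(-691/16)) = 9264*(691/175) = 6401424/175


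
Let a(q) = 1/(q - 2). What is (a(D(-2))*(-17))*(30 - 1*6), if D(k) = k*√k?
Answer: 68 - 68*I*√2 ≈ 68.0 - 96.167*I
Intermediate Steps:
D(k) = k^(3/2)
a(q) = 1/(-2 + q)
(a(D(-2))*(-17))*(30 - 1*6) = (-17/(-2 + (-2)^(3/2)))*(30 - 1*6) = (-17/(-2 - 2*I*√2))*(30 - 6) = -17/(-2 - 2*I*√2)*24 = -408/(-2 - 2*I*√2)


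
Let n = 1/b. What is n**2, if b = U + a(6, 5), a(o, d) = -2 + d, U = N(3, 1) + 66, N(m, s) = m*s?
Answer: 1/5184 ≈ 0.00019290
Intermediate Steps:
U = 69 (U = 3*1 + 66 = 3 + 66 = 69)
b = 72 (b = 69 + (-2 + 5) = 69 + 3 = 72)
n = 1/72 ≈ 0.013889
n**2 = (1/72)**2 = 1/5184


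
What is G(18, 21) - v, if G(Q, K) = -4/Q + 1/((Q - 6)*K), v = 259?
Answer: -65323/252 ≈ -259.22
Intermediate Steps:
G(Q, K) = -4/Q + 1/(K*(-6 + Q)) (G(Q, K) = -4/Q + 1/((-6 + Q)*K) = -4/Q + 1/(K*(-6 + Q)))
G(18, 21) - v = (18 + 24*21 - 4*21*18)/(21*18*(-6 + 18)) - 1*259 = (1/21)*(1/18)*(18 + 504 - 1512)/12 - 259 = (1/21)*(1/18)*(1/12)*(-990) - 259 = -55/252 - 259 = -65323/252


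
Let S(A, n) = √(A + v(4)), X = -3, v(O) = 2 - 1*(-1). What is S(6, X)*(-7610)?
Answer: -22830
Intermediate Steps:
v(O) = 3 (v(O) = 2 + 1 = 3)
S(A, n) = √(3 + A) (S(A, n) = √(A + 3) = √(3 + A))
S(6, X)*(-7610) = √(3 + 6)*(-7610) = √9*(-7610) = 3*(-7610) = -22830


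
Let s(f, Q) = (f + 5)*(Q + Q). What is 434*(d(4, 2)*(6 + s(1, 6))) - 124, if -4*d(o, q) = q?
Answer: -17050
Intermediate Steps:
d(o, q) = -q/4
s(f, Q) = 2*Q*(5 + f) (s(f, Q) = (5 + f)*(2*Q) = 2*Q*(5 + f))
434*(d(4, 2)*(6 + s(1, 6))) - 124 = 434*((-¼*2)*(6 + 2*6*(5 + 1))) - 124 = 434*(-(6 + 2*6*6)/2) - 124 = 434*(-(6 + 72)/2) - 124 = 434*(-½*78) - 124 = 434*(-39) - 124 = -16926 - 124 = -17050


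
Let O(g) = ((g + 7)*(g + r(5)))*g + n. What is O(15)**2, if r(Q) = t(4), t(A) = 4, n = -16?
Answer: 39112516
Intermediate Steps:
r(Q) = 4
O(g) = -16 + g*(4 + g)*(7 + g) (O(g) = ((g + 7)*(g + 4))*g - 16 = ((7 + g)*(4 + g))*g - 16 = ((4 + g)*(7 + g))*g - 16 = g*(4 + g)*(7 + g) - 16 = -16 + g*(4 + g)*(7 + g))
O(15)**2 = (-16 + 15**3 + 11*15**2 + 28*15)**2 = (-16 + 3375 + 11*225 + 420)**2 = (-16 + 3375 + 2475 + 420)**2 = 6254**2 = 39112516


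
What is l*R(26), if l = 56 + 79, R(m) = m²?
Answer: 91260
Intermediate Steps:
l = 135
l*R(26) = 135*26² = 135*676 = 91260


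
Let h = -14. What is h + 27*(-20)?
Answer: -554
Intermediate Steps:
h + 27*(-20) = -14 + 27*(-20) = -14 - 540 = -554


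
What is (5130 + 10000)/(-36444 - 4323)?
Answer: -15130/40767 ≈ -0.37113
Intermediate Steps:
(5130 + 10000)/(-36444 - 4323) = 15130/(-40767) = 15130*(-1/40767) = -15130/40767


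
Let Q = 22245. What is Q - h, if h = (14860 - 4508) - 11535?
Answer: 23428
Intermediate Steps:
h = -1183 (h = 10352 - 11535 = -1183)
Q - h = 22245 - 1*(-1183) = 22245 + 1183 = 23428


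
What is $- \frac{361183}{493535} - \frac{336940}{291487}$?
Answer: $- \frac{38795976003}{20551290935} \approx -1.8878$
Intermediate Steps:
$- \frac{361183}{493535} - \frac{336940}{291487} = - \frac{38795976003}{20551290935}$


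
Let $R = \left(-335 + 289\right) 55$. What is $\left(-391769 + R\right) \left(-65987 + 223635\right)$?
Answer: $-62160448752$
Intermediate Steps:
$R = -2530$ ($R = \left(-46\right) 55 = -2530$)
$\left(-391769 + R\right) \left(-65987 + 223635\right) = \left(-391769 - 2530\right) \left(-65987 + 223635\right) = \left(-394299\right) 157648 = -62160448752$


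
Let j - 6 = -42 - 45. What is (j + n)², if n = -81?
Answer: 26244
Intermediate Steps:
j = -81 (j = 6 + (-42 - 45) = 6 - 87 = -81)
(j + n)² = (-81 - 81)² = (-162)² = 26244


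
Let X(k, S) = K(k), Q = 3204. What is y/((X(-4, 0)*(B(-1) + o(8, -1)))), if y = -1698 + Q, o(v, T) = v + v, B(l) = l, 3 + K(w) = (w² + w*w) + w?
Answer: 502/125 ≈ 4.0160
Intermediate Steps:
K(w) = -3 + w + 2*w² (K(w) = -3 + ((w² + w*w) + w) = -3 + ((w² + w²) + w) = -3 + (2*w² + w) = -3 + (w + 2*w²) = -3 + w + 2*w²)
X(k, S) = -3 + k + 2*k²
o(v, T) = 2*v
y = 1506 (y = -1698 + 3204 = 1506)
y/((X(-4, 0)*(B(-1) + o(8, -1)))) = 1506/(((-3 - 4 + 2*(-4)²)*(-1 + 2*8))) = 1506/(((-3 - 4 + 2*16)*(-1 + 16))) = 1506/(((-3 - 4 + 32)*15)) = 1506/((25*15)) = 1506/375 = 1506*(1/375) = 502/125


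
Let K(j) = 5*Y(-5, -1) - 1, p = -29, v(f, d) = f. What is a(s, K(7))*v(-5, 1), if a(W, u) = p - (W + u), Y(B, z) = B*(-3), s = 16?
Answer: 595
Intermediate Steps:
Y(B, z) = -3*B
K(j) = 74 (K(j) = 5*(-3*(-5)) - 1 = 5*15 - 1 = 75 - 1 = 74)
a(W, u) = -29 - W - u (a(W, u) = -29 - (W + u) = -29 + (-W - u) = -29 - W - u)
a(s, K(7))*v(-5, 1) = (-29 - 1*16 - 1*74)*(-5) = (-29 - 16 - 74)*(-5) = -119*(-5) = 595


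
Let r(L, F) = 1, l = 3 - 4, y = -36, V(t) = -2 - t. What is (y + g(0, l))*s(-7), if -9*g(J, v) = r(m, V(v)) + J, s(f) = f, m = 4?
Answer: 2275/9 ≈ 252.78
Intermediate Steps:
l = -1
g(J, v) = -⅑ - J/9 (g(J, v) = -(1 + J)/9 = -⅑ - J/9)
(y + g(0, l))*s(-7) = (-36 + (-⅑ - ⅑*0))*(-7) = (-36 + (-⅑ + 0))*(-7) = (-36 - ⅑)*(-7) = -325/9*(-7) = 2275/9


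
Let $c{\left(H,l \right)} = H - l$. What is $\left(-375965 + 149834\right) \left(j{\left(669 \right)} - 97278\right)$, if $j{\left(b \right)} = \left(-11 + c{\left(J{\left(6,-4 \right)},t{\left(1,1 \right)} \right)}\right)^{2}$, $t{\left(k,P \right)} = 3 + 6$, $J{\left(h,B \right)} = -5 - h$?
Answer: $21780259527$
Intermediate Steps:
$t{\left(k,P \right)} = 9$
$j{\left(b \right)} = 961$ ($j{\left(b \right)} = \left(-11 - 20\right)^{2} = \left(-31\right)^{2} = 961$)
$\left(-375965 + 149834\right) \left(j{\left(669 \right)} - 97278\right) = \left(-375965 + 149834\right) \left(961 - 97278\right) = \left(-226131\right) \left(-96317\right) = 21780259527$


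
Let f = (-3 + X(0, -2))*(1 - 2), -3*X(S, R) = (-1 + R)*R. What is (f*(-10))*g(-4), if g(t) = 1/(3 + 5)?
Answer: -25/4 ≈ -6.2500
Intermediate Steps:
g(t) = ⅛ (g(t) = 1/8 = ⅛)
X(S, R) = -R*(-1 + R)/3 (X(S, R) = -(-1 + R)*R/3 = -R*(-1 + R)/3)
f = 5 (f = (-3 + (⅓)*(-2)*(1 - 1*(-2)))*(1 - 2) = (-3 + (⅓)*(-2)*(1 + 2))*(-1) = (-3 + (⅓)*(-2)*3)*(-1) = (-3 - 2)*(-1) = -5*(-1) = 5)
(f*(-10))*g(-4) = (5*(-10))*(⅛) = -50*⅛ = -25/4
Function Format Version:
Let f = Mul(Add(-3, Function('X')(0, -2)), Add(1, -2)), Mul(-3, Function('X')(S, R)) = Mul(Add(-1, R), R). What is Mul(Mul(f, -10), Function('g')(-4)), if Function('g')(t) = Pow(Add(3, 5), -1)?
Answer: Rational(-25, 4) ≈ -6.2500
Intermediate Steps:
Function('g')(t) = Rational(1, 8) (Function('g')(t) = Pow(8, -1) = Rational(1, 8))
Function('X')(S, R) = Mul(Rational(-1, 3), R, Add(-1, R)) (Function('X')(S, R) = Mul(Rational(-1, 3), Mul(Add(-1, R), R)) = Mul(Rational(-1, 3), Mul(R, Add(-1, R))) = Mul(Rational(-1, 3), R, Add(-1, R)))
f = 5 (f = Mul(Add(-3, Mul(Rational(1, 3), -2, Add(1, Mul(-1, -2)))), Add(1, -2)) = Mul(Add(-3, Mul(Rational(1, 3), -2, Add(1, 2))), -1) = Mul(Add(-3, Mul(Rational(1, 3), -2, 3)), -1) = Mul(Add(-3, -2), -1) = Mul(-5, -1) = 5)
Mul(Mul(f, -10), Function('g')(-4)) = Mul(Mul(5, -10), Rational(1, 8)) = Mul(-50, Rational(1, 8)) = Rational(-25, 4)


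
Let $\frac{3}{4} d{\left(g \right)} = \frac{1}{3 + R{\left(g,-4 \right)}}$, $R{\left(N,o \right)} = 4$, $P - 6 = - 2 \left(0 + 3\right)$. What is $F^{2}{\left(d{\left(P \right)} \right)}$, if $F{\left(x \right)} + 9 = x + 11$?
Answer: $\frac{2116}{441} \approx 4.7982$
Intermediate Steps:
$P = 0$ ($P = 6 - 2 \left(0 + 3\right) = 6 - 6 = 0$)
$d{\left(g \right)} = \frac{4}{21}$ ($d{\left(g \right)} = \frac{4}{3 \left(3 + 4\right)} = \frac{4}{3 \cdot 7} = \frac{4}{3} \cdot \frac{1}{7} = \frac{4}{21}$)
$F{\left(x \right)} = 2 + x$ ($F{\left(x \right)} = -9 + \left(x + 11\right) = -9 + \left(11 + x\right) = 2 + x$)
$F^{2}{\left(d{\left(P \right)} \right)} = \left(2 + \frac{4}{21}\right)^{2} = \left(\frac{46}{21}\right)^{2} = \frac{2116}{441}$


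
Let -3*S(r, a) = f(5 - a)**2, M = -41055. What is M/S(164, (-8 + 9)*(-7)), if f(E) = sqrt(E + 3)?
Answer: 8211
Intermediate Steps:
f(E) = sqrt(3 + E)
S(r, a) = -8/3 + a/3 (S(r, a) = -(8/3 - a/3) = -(8 - a)/3 = -8/3 + a/3)
M/S(164, (-8 + 9)*(-7)) = -41055/(-8/3 + ((-8 + 9)*(-7))/3) = -41055/(-8/3 + (1*(-7))/3) = -41055/(-8/3 + (1/3)*(-7)) = -41055/(-8/3 - 7/3) = -41055/(-5) = -41055*(-1/5) = 8211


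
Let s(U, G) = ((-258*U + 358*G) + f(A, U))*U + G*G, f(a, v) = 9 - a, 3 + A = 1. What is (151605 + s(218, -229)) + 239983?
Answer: -29686841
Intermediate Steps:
A = -2 (A = -3 + 1 = -2)
s(U, G) = G² + U*(11 - 258*U + 358*G) (s(U, G) = ((-258*U + 358*G) + (9 - 1*(-2)))*U + G*G = ((-258*U + 358*G) + (9 + 2))*U + G² = ((-258*U + 358*G) + 11)*U + G² = (11 - 258*U + 358*G)*U + G² = U*(11 - 258*U + 358*G) + G² = G² + U*(11 - 258*U + 358*G))
(151605 + s(218, -229)) + 239983 = (151605 + ((-229)² - 258*218² + 11*218 + 358*(-229)*218)) + 239983 = (151605 + (52441 - 258*47524 + 2398 - 17872076)) + 239983 = (151605 + (52441 - 12261192 + 2398 - 17872076)) + 239983 = (151605 - 30078429) + 239983 = -29926824 + 239983 = -29686841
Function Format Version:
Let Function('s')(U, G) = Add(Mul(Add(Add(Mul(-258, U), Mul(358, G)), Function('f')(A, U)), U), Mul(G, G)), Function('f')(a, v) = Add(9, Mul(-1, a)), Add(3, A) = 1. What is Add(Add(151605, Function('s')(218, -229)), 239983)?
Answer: -29686841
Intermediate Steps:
A = -2 (A = Add(-3, 1) = -2)
Function('s')(U, G) = Add(Pow(G, 2), Mul(U, Add(11, Mul(-258, U), Mul(358, G)))) (Function('s')(U, G) = Add(Mul(Add(Add(Mul(-258, U), Mul(358, G)), Add(9, Mul(-1, -2))), U), Mul(G, G)) = Add(Mul(Add(Add(Mul(-258, U), Mul(358, G)), Add(9, 2)), U), Pow(G, 2)) = Add(Mul(Add(Add(Mul(-258, U), Mul(358, G)), 11), U), Pow(G, 2)) = Add(Mul(Add(11, Mul(-258, U), Mul(358, G)), U), Pow(G, 2)) = Add(Mul(U, Add(11, Mul(-258, U), Mul(358, G))), Pow(G, 2)) = Add(Pow(G, 2), Mul(U, Add(11, Mul(-258, U), Mul(358, G)))))
Add(Add(151605, Function('s')(218, -229)), 239983) = Add(Add(151605, Add(Pow(-229, 2), Mul(-258, Pow(218, 2)), Mul(11, 218), Mul(358, -229, 218))), 239983) = Add(Add(151605, Add(52441, Mul(-258, 47524), 2398, -17872076)), 239983) = Add(Add(151605, Add(52441, -12261192, 2398, -17872076)), 239983) = Add(Add(151605, -30078429), 239983) = Add(-29926824, 239983) = -29686841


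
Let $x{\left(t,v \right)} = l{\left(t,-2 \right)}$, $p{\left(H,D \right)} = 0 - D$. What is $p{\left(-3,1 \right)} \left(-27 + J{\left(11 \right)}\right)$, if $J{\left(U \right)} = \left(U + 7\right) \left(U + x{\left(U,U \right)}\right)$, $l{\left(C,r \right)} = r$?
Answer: $-135$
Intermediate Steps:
$p{\left(H,D \right)} = - D$
$x{\left(t,v \right)} = -2$
$J{\left(U \right)} = \left(-2 + U\right) \left(7 + U\right)$ ($J{\left(U \right)} = \left(U + 7\right) \left(U - 2\right) = \left(7 + U\right) \left(-2 + U\right) = \left(-2 + U\right) \left(7 + U\right)$)
$p{\left(-3,1 \right)} \left(-27 + J{\left(11 \right)}\right) = \left(-1\right) 1 \left(-27 + \left(-14 + 11^{2} + 5 \cdot 11\right)\right) = - (-27 + \left(-14 + 121 + 55\right)) = - (-27 + 162) = \left(-1\right) 135 = -135$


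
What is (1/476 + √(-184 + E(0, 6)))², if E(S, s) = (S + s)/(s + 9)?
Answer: -207996763/1132880 + 3*I*√510/1190 ≈ -183.6 + 0.056932*I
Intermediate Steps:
E(S, s) = (S + s)/(9 + s)
(1/476 + √(-184 + E(0, 6)))² = (1/476 + √(-184 + (0 + 6)/(9 + 6)))² = (1/476 + √(-184 + 6/15))² = (1/476 + √(-184 + (1/15)*6))² = (1/476 + √(-184 + ⅖))² = (1/476 + √(-918/5))² = (1/476 + 3*I*√510/5)²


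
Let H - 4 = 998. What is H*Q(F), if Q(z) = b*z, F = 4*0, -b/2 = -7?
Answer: 0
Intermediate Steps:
b = 14 (b = -2*(-7) = 14)
F = 0
Q(z) = 14*z
H = 1002 (H = 4 + 998 = 1002)
H*Q(F) = 1002*(14*0) = 1002*0 = 0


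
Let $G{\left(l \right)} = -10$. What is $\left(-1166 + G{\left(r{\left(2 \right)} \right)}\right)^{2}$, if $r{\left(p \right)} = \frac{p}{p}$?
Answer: $1382976$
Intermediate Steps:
$r{\left(p \right)} = 1$
$\left(-1166 + G{\left(r{\left(2 \right)} \right)}\right)^{2} = \left(-1166 - 10\right)^{2} = \left(-1176\right)^{2} = 1382976$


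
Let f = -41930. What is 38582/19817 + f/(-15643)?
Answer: 1434465036/309997331 ≈ 4.6273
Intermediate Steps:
38582/19817 + f/(-15643) = 38582/19817 - 41930/(-15643) = 38582*(1/19817) - 41930*(-1/15643) = 38582/19817 + 41930/15643 = 1434465036/309997331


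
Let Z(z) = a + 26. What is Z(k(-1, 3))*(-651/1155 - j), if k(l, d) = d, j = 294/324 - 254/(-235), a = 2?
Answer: -4987066/69795 ≈ -71.453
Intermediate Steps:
j = 25231/12690 (j = 294*(1/324) - 254*(-1/235) = 49/54 + 254/235 = 25231/12690 ≈ 1.9883)
Z(z) = 28 (Z(z) = 2 + 26 = 28)
Z(k(-1, 3))*(-651/1155 - j) = 28*(-651/1155 - 1*25231/12690) = 28*(-651*1/1155 - 25231/12690) = 28*(-31/55 - 25231/12690) = 28*(-356219/139590) = -4987066/69795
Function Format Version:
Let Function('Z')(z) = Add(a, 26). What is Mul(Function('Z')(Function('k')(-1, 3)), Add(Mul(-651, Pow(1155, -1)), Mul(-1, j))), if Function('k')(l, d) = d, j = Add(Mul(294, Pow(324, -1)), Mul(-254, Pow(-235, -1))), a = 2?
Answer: Rational(-4987066, 69795) ≈ -71.453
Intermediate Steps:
j = Rational(25231, 12690) (j = Add(Mul(294, Rational(1, 324)), Mul(-254, Rational(-1, 235))) = Add(Rational(49, 54), Rational(254, 235)) = Rational(25231, 12690) ≈ 1.9883)
Function('Z')(z) = 28 (Function('Z')(z) = Add(2, 26) = 28)
Mul(Function('Z')(Function('k')(-1, 3)), Add(Mul(-651, Pow(1155, -1)), Mul(-1, j))) = Mul(28, Add(Mul(-651, Pow(1155, -1)), Mul(-1, Rational(25231, 12690)))) = Mul(28, Add(Mul(-651, Rational(1, 1155)), Rational(-25231, 12690))) = Mul(28, Add(Rational(-31, 55), Rational(-25231, 12690))) = Mul(28, Rational(-356219, 139590)) = Rational(-4987066, 69795)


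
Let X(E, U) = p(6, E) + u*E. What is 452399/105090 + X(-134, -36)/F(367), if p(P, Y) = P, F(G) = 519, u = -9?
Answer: 120721387/18180570 ≈ 6.6401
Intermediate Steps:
X(E, U) = 6 - 9*E
452399/105090 + X(-134, -36)/F(367) = 452399/105090 + (6 - 9*(-134))/519 = 452399*(1/105090) + (6 + 1206)*(1/519) = 452399/105090 + 1212*(1/519) = 452399/105090 + 404/173 = 120721387/18180570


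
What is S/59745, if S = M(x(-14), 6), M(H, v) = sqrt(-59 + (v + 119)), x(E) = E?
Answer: sqrt(66)/59745 ≈ 0.00013598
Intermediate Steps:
M(H, v) = sqrt(60 + v) (M(H, v) = sqrt(-59 + (119 + v)) = sqrt(60 + v))
S = sqrt(66) (S = sqrt(60 + 6) = sqrt(66) ≈ 8.1240)
S/59745 = sqrt(66)/59745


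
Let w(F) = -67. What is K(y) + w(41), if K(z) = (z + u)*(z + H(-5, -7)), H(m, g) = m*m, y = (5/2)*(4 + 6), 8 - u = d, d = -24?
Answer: 2783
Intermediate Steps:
u = 32 (u = 8 - 1*(-24) = 8 + 24 = 32)
y = 25 (y = (5*(1/2))*10 = (5/2)*10 = 25)
H(m, g) = m**2
K(z) = (25 + z)*(32 + z) (K(z) = (z + 32)*(z + (-5)**2) = (32 + z)*(z + 25) = (32 + z)*(25 + z) = (25 + z)*(32 + z))
K(y) + w(41) = (800 + 25**2 + 57*25) - 67 = (800 + 625 + 1425) - 67 = 2850 - 67 = 2783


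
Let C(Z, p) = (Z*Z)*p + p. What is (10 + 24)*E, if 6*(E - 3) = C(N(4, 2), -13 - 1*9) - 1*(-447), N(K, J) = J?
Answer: 6035/3 ≈ 2011.7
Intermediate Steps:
C(Z, p) = p + p*Z² (C(Z, p) = Z²*p + p = p*Z² + p = p + p*Z²)
E = 355/6 (E = 3 + ((-13 - 1*9)*(1 + 2²) - 1*(-447))/6 = 3 + ((-13 - 9)*(1 + 4) + 447)/6 = 3 + (-22*5 + 447)/6 = 3 + (-110 + 447)/6 = 3 + (⅙)*337 = 3 + 337/6 = 355/6 ≈ 59.167)
(10 + 24)*E = (10 + 24)*(355/6) = 34*(355/6) = 6035/3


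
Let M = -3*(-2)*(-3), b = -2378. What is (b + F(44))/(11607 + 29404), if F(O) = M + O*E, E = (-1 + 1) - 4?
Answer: -2572/41011 ≈ -0.062715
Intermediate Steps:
E = -4 (E = 0 - 4 = -4)
M = -18 (M = 6*(-3) = -18)
F(O) = -18 - 4*O (F(O) = -18 + O*(-4) = -18 - 4*O)
(b + F(44))/(11607 + 29404) = (-2378 + (-18 - 4*44))/(11607 + 29404) = (-2378 + (-18 - 176))/41011 = (-2378 - 194)*(1/41011) = -2572*1/41011 = -2572/41011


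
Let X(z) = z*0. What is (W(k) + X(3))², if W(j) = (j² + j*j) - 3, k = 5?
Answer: 2209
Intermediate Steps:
X(z) = 0
W(j) = -3 + 2*j² (W(j) = (j² + j²) - 3 = 2*j² - 3 = -3 + 2*j²)
(W(k) + X(3))² = ((-3 + 2*5²) + 0)² = ((-3 + 2*25) + 0)² = ((-3 + 50) + 0)² = (47 + 0)² = 47² = 2209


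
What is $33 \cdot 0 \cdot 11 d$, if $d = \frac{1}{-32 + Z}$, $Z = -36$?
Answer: $0$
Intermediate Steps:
$d = - \frac{1}{68}$ ($d = \frac{1}{-32 - 36} = \frac{1}{-68} = - \frac{1}{68} \approx -0.014706$)
$33 \cdot 0 \cdot 11 d = 33 \cdot 0 \cdot 11 \left(- \frac{1}{68}\right) = 33 \cdot 0 \left(- \frac{1}{68}\right) = 0 \left(- \frac{1}{68}\right) = 0$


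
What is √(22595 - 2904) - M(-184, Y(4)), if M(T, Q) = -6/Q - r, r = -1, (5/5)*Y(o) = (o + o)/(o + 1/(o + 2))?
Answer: 17/8 + √19691 ≈ 142.45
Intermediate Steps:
Y(o) = 2*o/(o + 1/(2 + o)) (Y(o) = (o + o)/(o + 1/(o + 2)) = (2*o)/(o + 1/(2 + o)) = 2*o/(o + 1/(2 + o)))
M(T, Q) = 1 - 6/Q (M(T, Q) = -6/Q - 1*(-1) = -6/Q + 1 = 1 - 6/Q)
√(22595 - 2904) - M(-184, Y(4)) = √(22595 - 2904) - (-6 + 2*4*(2 + 4)/(1 + 4² + 2*4))/(2*4*(2 + 4)/(1 + 4² + 2*4)) = √19691 - (-6 + 2*4*6/(1 + 16 + 8))/(2*4*6/(1 + 16 + 8)) = √19691 - (-6 + 2*4*6/25)/(2*4*6/25) = √19691 - (-6 + 2*4*(1/25)*6)/(2*4*(1/25)*6) = √19691 - (-6 + 48/25)/48/25 = √19691 - 25*(-102)/(48*25) = √19691 - 1*(-17/8) = √19691 + 17/8 = 17/8 + √19691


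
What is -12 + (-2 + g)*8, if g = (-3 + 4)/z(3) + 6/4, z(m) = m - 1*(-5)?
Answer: -15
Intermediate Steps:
z(m) = 5 + m (z(m) = m + 5 = 5 + m)
g = 13/8 (g = (-3 + 4)/(5 + 3) + 6/4 = 1/8 + 6*(¼) = 1*(⅛) + 3/2 = ⅛ + 3/2 = 13/8 ≈ 1.6250)
-12 + (-2 + g)*8 = -12 + (-2 + 13/8)*8 = -12 - 3/8*8 = -12 - 3 = -15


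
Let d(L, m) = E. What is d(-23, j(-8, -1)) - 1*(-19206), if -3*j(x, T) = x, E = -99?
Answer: 19107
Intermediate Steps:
j(x, T) = -x/3
d(L, m) = -99
d(-23, j(-8, -1)) - 1*(-19206) = -99 - 1*(-19206) = -99 + 19206 = 19107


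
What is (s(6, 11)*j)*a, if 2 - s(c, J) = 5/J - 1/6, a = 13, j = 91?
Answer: 133679/66 ≈ 2025.4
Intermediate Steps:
s(c, J) = 13/6 - 5/J (s(c, J) = 2 - (5/J - 1/6) = 2 - (5/J - 1*⅙) = 2 - (5/J - ⅙) = 2 - (-⅙ + 5/J) = 2 + (⅙ - 5/J) = 13/6 - 5/J)
(s(6, 11)*j)*a = ((13/6 - 5/11)*91)*13 = ((113/66)*91)*13 = (10283/66)*13 = 133679/66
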